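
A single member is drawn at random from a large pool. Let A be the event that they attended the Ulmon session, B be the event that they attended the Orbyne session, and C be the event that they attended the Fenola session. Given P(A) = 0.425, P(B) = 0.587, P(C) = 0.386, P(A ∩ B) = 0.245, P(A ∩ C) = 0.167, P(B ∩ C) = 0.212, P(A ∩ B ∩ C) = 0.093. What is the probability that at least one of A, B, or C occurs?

Using inclusion–exclusion:
P(A ∪ B ∪ C) = 0.425 + 0.587 + 0.386 − 0.245 − 0.167 − 0.212 + 0.093 = 0.867

0.867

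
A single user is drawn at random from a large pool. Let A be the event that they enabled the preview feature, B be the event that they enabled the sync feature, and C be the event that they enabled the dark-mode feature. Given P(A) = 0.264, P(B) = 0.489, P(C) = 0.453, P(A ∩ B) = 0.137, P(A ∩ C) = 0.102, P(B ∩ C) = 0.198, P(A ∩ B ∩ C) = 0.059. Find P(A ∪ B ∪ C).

0.828

By inclusion–exclusion:
P(A ∪ B ∪ C) = 0.264 + 0.489 + 0.453 − 0.137 − 0.102 − 0.198 + 0.059 = 0.828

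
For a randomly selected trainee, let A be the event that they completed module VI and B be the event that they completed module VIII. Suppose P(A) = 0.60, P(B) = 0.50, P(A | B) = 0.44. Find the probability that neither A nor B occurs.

0.12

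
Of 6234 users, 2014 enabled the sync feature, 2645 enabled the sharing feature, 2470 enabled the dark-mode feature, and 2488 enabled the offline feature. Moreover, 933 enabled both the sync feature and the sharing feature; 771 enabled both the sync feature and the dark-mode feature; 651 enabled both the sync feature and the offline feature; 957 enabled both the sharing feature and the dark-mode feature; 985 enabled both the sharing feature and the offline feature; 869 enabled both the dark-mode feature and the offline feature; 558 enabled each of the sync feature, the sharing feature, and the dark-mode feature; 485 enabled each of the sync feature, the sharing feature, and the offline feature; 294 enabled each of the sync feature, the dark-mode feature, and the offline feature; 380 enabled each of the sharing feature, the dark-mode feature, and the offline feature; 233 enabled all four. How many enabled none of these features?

299

Using inclusion–exclusion:
|at least one| = 2014 + 2645 + 2470 + 2488 − 933 − 771 − 651 − 957 − 985 − 869 + 558 + 485 + 294 + 380 − 233 = 5935
None: 6234 − 5935 = 299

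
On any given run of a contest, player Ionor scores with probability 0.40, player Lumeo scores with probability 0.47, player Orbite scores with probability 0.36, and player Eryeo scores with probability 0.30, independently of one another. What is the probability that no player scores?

P(none) = (1 − 0.40) × (1 − 0.47) × (1 − 0.36) × (1 − 0.30) = 0.60 × 0.53 × 0.64 × 0.70 = 0.142464

0.142464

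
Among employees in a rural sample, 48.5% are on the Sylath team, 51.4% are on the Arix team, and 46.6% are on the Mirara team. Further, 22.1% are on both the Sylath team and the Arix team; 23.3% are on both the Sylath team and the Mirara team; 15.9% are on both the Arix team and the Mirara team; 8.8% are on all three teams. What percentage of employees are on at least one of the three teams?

94.0%

P(at least one) = 48.5 + 51.4 + 46.6 − 22.1 − 23.3 − 15.9 + 8.8 = 94.0%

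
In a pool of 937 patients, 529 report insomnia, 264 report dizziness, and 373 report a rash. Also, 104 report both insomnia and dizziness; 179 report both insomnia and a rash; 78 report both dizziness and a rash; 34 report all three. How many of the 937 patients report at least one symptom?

Apply inclusion-exclusion:
N(≥1) = 529 + 264 + 373 − 104 − 179 − 78 + 34 = 839

839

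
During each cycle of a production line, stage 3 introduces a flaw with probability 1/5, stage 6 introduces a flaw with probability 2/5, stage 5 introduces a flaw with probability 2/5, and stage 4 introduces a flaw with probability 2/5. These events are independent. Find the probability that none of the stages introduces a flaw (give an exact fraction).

Since the events are independent, P(none) is the product of the individual non-occurrence probabilities.
P(none) = (1 − 1/5) × (1 − 2/5) × (1 − 2/5) × (1 − 2/5) = 4/5 × 3/5 × 3/5 × 3/5 = 108/625

108/625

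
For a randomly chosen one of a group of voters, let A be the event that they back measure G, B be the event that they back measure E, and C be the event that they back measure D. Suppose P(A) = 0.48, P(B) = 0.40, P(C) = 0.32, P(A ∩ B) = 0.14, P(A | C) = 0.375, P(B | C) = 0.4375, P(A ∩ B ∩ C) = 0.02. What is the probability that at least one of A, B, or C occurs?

0.82

P(A ∩ C) = P(C)·P(A|C) = 0.32 × 0.375 = 0.12
P(B ∩ C) = P(C)·P(B|C) = 0.32 × 0.4375 = 0.14
Apply inclusion-exclusion:
P(A ∪ B ∪ C) = 0.48 + 0.40 + 0.32 − 0.14 − 0.12 − 0.14 + 0.02 = 0.82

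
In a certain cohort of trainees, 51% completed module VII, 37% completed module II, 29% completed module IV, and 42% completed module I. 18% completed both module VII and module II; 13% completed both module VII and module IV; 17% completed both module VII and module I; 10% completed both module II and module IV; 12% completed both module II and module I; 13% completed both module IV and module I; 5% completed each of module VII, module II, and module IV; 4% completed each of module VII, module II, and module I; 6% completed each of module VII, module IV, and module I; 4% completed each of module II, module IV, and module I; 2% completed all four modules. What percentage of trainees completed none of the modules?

7%

P(union) = 51 + 37 + 29 + 42 − 18 − 13 − 17 − 10 − 12 − 13 + 5 + 4 + 6 + 4 − 2 = 93%
P(none) = 100% − 93% = 7%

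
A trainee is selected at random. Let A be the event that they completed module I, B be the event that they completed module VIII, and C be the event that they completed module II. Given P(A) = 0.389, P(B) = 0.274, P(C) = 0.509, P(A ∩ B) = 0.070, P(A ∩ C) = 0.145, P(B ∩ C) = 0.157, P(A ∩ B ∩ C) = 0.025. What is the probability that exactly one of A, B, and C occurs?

0.503

Using the inclusion–exclusion count for exactly one event:
P(exactly one) = 0.389 + 0.274 + 0.509 − 2·0.070 − 2·0.145 − 2·0.157 + 3·0.025 = 0.503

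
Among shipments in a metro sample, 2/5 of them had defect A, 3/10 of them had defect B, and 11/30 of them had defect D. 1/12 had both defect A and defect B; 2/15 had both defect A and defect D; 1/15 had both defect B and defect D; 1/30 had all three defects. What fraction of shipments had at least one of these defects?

49/60

P(at least one) = 2/5 + 3/10 + 11/30 − 1/12 − 2/15 − 1/15 + 1/30 = 49/60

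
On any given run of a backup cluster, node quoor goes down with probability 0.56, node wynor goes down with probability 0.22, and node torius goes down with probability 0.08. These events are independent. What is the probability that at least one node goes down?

0.684256

P(none) = (1 − 0.56) × (1 − 0.22) × (1 − 0.08) = 0.44 × 0.78 × 0.92 = 0.315744
P(at least one) = 1 − 0.315744 = 0.684256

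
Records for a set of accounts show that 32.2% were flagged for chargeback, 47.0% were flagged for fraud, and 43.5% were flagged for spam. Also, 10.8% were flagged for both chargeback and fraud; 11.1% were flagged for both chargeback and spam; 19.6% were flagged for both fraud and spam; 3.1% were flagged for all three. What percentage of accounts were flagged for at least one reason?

84.3%

By inclusion–exclusion:
P(at least one) = 32.2 + 47.0 + 43.5 − 10.8 − 11.1 − 19.6 + 3.1 = 84.3%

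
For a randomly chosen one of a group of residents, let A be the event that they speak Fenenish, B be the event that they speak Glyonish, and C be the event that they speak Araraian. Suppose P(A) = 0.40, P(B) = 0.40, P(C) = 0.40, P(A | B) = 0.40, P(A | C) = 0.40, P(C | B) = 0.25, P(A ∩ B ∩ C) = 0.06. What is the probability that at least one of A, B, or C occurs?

0.84

P(A ∩ B) = P(B)·P(A|B) = 0.40 × 0.40 = 0.16
P(A ∩ C) = P(C)·P(A|C) = 0.40 × 0.40 = 0.16
P(B ∩ C) = P(B)·P(C|B) = 0.40 × 0.25 = 0.10
Inclusion–exclusion gives
P(A ∪ B ∪ C) = 0.40 + 0.40 + 0.40 − 0.16 − 0.16 − 0.10 + 0.06 = 0.84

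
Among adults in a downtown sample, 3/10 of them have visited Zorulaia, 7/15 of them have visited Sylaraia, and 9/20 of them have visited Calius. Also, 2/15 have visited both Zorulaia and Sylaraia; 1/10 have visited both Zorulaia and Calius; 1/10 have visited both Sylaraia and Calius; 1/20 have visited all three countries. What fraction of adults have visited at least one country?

14/15

P(at least one) = 3/10 + 7/15 + 9/20 − 2/15 − 1/10 − 1/10 + 1/20 = 14/15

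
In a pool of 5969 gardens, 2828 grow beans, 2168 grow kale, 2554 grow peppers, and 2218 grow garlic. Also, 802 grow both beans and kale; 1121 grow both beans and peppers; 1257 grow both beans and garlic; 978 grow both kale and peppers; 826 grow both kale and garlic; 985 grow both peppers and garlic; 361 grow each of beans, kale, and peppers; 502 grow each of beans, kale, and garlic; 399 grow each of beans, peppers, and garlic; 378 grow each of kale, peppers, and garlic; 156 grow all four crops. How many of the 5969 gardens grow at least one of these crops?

5283

Apply inclusion-exclusion:
|union| = 2828 + 2168 + 2554 + 2218 − 802 − 1121 − 1257 − 978 − 826 − 985 + 361 + 502 + 399 + 378 − 156 = 5283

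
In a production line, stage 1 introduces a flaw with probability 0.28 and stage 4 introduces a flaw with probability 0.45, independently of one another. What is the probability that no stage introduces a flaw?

0.396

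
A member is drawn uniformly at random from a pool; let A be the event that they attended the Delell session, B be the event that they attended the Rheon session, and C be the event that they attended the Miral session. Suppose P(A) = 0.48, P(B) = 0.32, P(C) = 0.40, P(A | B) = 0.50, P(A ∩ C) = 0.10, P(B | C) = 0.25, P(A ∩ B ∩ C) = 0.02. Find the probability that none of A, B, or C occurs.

0.14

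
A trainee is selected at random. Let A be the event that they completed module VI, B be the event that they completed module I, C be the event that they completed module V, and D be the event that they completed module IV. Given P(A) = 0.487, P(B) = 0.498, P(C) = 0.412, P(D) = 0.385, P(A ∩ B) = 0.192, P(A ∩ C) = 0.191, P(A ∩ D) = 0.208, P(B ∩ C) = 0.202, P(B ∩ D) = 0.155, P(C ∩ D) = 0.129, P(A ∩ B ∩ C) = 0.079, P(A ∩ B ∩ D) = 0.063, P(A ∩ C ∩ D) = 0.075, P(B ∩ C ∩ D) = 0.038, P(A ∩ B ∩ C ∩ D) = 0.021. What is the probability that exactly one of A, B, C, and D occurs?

0.309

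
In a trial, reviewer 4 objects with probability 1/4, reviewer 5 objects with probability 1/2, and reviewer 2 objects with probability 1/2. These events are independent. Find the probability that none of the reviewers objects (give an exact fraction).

3/16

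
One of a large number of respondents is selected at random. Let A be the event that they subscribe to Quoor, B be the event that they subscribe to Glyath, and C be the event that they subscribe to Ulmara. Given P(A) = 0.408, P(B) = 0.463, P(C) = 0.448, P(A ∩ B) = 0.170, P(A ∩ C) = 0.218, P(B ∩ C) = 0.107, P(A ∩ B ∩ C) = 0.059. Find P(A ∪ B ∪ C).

P(A ∪ B ∪ C) = 0.408 + 0.463 + 0.448 − 0.170 − 0.218 − 0.107 + 0.059 = 0.883

0.883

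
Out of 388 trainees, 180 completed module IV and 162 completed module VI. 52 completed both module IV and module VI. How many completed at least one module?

290

Apply inclusion-exclusion:
|union| = 180 + 162 − 52 = 290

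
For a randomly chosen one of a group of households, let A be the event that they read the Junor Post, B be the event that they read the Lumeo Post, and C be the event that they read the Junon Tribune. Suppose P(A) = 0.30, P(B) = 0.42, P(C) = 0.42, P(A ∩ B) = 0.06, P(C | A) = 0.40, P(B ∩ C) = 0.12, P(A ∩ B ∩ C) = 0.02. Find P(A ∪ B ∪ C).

0.86

P(A ∩ C) = P(A)·P(C|A) = 0.30 × 0.40 = 0.12
Apply inclusion-exclusion:
P(A ∪ B ∪ C) = 0.30 + 0.42 + 0.42 − 0.06 − 0.12 − 0.12 + 0.02 = 0.86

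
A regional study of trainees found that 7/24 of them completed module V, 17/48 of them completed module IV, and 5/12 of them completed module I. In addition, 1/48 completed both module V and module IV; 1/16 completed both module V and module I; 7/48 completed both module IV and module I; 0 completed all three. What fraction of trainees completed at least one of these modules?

5/6

Using inclusion–exclusion:
P(≥1) = 7/24 + 17/48 + 5/12 − 1/48 − 1/16 − 7/48 + 0 = 5/6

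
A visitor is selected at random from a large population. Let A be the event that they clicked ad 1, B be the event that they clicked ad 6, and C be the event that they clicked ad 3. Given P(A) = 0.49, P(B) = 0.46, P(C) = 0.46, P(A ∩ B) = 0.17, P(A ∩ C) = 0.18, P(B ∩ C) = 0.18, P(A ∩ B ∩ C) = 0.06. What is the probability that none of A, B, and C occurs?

By inclusion-exclusion,
P(A ∪ B ∪ C) = 0.49 + 0.46 + 0.46 − 0.17 − 0.18 − 0.18 + 0.06 = 0.94
P(none) = 1 − 0.94 = 0.06

0.06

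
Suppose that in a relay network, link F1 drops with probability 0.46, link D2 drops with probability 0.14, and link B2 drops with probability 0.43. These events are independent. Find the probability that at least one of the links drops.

Since the events are independent, P(none) is the product of the individual non-occurrence probabilities.
P(none) = (1 − 0.46) × (1 − 0.14) × (1 − 0.43) = 0.54 × 0.86 × 0.57 = 0.264708
P(at least one) = 1 − 0.264708 = 0.735292

0.735292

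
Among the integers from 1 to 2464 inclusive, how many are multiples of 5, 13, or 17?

751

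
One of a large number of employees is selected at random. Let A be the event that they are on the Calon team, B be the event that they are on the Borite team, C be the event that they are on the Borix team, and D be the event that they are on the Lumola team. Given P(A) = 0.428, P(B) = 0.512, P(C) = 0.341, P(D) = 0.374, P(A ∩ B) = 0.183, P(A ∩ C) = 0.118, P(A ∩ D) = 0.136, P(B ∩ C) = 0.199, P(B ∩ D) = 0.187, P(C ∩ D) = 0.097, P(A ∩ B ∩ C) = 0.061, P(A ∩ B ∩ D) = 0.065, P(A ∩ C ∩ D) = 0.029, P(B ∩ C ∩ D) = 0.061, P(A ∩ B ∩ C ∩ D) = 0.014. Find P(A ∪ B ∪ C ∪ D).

P(A ∪ B ∪ C ∪ D) = 0.428 + 0.512 + 0.341 + 0.374 − 0.183 − 0.118 − 0.136 − 0.199 − 0.187 − 0.097 + 0.061 + 0.065 + 0.029 + 0.061 − 0.014 = 0.937

0.937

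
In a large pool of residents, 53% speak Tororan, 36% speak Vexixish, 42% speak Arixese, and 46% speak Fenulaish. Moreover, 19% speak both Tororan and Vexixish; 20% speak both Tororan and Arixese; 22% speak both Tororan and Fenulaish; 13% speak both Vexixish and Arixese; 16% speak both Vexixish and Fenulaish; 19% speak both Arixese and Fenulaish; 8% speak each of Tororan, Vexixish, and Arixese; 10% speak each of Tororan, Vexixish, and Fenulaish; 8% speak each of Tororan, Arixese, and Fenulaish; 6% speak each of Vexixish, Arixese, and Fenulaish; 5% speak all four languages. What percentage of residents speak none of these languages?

P(at least one) = 53 + 36 + 42 + 46 − 19 − 20 − 22 − 13 − 16 − 19 + 8 + 10 + 8 + 6 − 5 = 95%
P(none) = 100% − 95% = 5%

5%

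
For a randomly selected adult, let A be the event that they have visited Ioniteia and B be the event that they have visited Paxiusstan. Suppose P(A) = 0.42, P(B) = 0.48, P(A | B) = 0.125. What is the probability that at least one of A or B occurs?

P(A ∩ B) = P(B)·P(A|B) = 0.48 × 0.125 = 0.06
Using inclusion–exclusion:
P(A ∪ B) = 0.42 + 0.48 − 0.06 = 0.84

0.84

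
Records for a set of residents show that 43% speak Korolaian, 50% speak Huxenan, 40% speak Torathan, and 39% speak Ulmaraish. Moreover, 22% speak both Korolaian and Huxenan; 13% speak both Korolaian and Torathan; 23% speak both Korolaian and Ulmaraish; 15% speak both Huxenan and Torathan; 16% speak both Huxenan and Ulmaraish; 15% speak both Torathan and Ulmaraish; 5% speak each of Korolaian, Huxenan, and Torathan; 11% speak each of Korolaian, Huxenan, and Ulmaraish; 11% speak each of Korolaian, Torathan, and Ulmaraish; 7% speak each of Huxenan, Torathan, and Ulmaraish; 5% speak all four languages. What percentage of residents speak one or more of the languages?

97%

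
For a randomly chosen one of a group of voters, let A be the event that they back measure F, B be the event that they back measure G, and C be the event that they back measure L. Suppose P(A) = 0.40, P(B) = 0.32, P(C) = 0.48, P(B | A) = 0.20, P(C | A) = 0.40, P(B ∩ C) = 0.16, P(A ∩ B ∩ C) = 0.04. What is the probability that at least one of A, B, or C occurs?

P(A ∩ B) = P(A)·P(B|A) = 0.40 × 0.20 = 0.08
P(A ∩ C) = P(A)·P(C|A) = 0.40 × 0.40 = 0.16
P(A ∪ B ∪ C) = 0.40 + 0.32 + 0.48 − 0.08 − 0.16 − 0.16 + 0.04 = 0.84

0.84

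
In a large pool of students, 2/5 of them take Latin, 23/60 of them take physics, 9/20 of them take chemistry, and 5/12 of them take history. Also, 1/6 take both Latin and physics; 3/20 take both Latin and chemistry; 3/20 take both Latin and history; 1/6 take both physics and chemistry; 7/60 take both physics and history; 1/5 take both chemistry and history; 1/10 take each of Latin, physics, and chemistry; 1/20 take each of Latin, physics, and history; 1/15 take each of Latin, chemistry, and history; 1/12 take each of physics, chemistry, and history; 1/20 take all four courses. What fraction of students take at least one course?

19/20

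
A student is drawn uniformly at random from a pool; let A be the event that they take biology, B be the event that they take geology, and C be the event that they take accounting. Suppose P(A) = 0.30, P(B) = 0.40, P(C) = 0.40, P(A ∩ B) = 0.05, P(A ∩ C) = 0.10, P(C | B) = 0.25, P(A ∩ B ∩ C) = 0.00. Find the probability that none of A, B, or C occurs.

0.15

P(B ∩ C) = P(B)·P(C|B) = 0.40 × 0.25 = 0.10
Inclusion–exclusion gives
P(A ∪ B ∪ C) = 0.30 + 0.40 + 0.40 − 0.05 − 0.10 − 0.10 + 0.00 = 0.85
P(none) = 1 − 0.85 = 0.15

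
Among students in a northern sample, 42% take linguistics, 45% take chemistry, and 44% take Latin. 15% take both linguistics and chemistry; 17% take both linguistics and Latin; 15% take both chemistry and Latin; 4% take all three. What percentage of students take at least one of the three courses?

88%

By inclusion-exclusion,
P(≥1) = 42 + 45 + 44 − 15 − 17 − 15 + 4 = 88%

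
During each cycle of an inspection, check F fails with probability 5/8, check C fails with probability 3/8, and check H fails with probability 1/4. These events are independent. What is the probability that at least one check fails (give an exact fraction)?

P(none) = (1 − 5/8) × (1 − 3/8) × (1 − 1/4) = 3/8 × 5/8 × 3/4 = 45/256
P(at least one) = 1 − 45/256 = 211/256

211/256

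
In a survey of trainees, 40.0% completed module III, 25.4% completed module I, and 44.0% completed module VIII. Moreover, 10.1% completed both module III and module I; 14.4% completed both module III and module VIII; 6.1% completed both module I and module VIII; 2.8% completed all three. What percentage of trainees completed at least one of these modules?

81.6%

P(union) = 40.0 + 25.4 + 44.0 − 10.1 − 14.4 − 6.1 + 2.8 = 81.6%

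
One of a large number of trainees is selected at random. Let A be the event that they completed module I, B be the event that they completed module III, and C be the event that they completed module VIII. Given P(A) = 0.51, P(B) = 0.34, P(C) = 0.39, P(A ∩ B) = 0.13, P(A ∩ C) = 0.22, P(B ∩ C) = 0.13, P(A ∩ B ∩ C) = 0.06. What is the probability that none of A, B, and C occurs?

P(A ∪ B ∪ C) = 0.51 + 0.34 + 0.39 − 0.13 − 0.22 − 0.13 + 0.06 = 0.82
P(none) = 1 − 0.82 = 0.18

0.18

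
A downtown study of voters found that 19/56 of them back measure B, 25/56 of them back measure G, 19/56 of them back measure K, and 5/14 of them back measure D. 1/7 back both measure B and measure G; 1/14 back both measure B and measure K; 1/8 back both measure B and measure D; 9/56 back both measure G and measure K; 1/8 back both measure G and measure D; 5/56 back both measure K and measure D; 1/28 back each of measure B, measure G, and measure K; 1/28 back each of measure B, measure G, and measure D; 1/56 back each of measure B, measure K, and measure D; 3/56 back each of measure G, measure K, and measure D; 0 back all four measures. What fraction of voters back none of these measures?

P(at least one) = 19/56 + 25/56 + 19/56 + 5/14 − 1/7 − 1/14 − 1/8 − 9/56 − 1/8 − 5/56 + 1/28 + 1/28 + 1/56 + 3/56 − 0 = 51/56
P(none) = 1 − 51/56 = 5/56

5/56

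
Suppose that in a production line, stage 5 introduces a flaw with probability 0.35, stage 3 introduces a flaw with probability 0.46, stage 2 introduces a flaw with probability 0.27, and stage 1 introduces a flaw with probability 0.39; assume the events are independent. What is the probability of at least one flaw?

0.8436997

Independence gives P(none) = ∏(1 − pᵢ).
P(none) = (1 − 0.35) × (1 − 0.46) × (1 − 0.27) × (1 − 0.39) = 0.65 × 0.54 × 0.73 × 0.61 = 0.1563003
P(at least one) = 1 − 0.1563003 = 0.8436997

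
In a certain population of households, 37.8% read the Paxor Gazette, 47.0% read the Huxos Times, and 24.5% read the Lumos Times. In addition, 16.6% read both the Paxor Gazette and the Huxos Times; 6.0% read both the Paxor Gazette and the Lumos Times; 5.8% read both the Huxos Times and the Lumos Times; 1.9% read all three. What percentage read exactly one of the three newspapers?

58.2%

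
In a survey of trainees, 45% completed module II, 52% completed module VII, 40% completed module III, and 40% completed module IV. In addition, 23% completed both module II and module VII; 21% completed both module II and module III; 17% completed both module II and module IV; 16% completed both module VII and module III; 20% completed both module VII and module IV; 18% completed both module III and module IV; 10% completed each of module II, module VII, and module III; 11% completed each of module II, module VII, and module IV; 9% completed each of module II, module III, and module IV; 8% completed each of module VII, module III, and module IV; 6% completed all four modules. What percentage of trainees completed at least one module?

94%

Inclusion–exclusion gives
P(≥1) = 45 + 52 + 40 + 40 − 23 − 21 − 17 − 16 − 20 − 18 + 10 + 11 + 9 + 8 − 6 = 94%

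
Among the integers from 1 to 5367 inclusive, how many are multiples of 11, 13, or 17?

1127

By inclusion-exclusion,
487 + 412 + 315 − 37 − 28 − 24 + 2 = 1127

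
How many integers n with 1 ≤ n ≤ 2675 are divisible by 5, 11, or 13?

879

⌊2675/5⌋ + ⌊2675/11⌋ + ⌊2675/13⌋ − ⌊2675/55⌋ − ⌊2675/65⌋ − ⌊2675/143⌋ + ⌊2675/715⌋ = 535 + 243 + 205 − 48 − 41 − 18 + 3 = 879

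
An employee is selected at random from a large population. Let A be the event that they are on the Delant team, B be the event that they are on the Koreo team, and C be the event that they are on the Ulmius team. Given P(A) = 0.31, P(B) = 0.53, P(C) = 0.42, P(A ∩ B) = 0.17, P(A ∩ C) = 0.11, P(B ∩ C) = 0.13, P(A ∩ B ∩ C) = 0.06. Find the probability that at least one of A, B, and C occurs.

0.91

By inclusion–exclusion:
P(A ∪ B ∪ C) = 0.31 + 0.53 + 0.42 − 0.17 − 0.11 − 0.13 + 0.06 = 0.91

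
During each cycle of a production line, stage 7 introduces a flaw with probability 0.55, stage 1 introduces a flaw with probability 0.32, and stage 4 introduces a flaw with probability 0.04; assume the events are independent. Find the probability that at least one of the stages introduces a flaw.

0.70624

Independence gives P(none) = ∏(1 − pᵢ).
P(none) = (1 − 0.55) × (1 − 0.32) × (1 − 0.04) = 0.45 × 0.68 × 0.96 = 0.29376
P(at least one) = 1 − 0.29376 = 0.70624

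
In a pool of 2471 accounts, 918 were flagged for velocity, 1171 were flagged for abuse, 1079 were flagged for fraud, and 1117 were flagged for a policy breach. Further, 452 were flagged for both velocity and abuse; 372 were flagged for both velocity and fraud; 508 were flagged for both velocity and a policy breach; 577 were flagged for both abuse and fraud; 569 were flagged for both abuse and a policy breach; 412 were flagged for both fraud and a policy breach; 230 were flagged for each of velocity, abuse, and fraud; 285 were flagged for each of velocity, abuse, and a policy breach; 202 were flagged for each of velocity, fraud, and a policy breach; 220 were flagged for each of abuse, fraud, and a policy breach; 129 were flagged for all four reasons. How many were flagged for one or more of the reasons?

2203

|at least one| = 918 + 1171 + 1079 + 1117 − 452 − 372 − 508 − 577 − 569 − 412 + 230 + 285 + 202 + 220 − 129 = 2203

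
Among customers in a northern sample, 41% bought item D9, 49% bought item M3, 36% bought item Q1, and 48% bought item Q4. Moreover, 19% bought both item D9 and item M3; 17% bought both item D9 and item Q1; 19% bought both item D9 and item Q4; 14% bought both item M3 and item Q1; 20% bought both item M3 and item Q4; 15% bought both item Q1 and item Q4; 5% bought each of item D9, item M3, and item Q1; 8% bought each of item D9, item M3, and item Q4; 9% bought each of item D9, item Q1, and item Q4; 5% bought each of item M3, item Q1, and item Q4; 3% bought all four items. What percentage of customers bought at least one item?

Inclusion–exclusion gives
P(at least one) = 41 + 49 + 36 + 48 − 19 − 17 − 19 − 14 − 20 − 15 + 5 + 8 + 9 + 5 − 3 = 94%

94%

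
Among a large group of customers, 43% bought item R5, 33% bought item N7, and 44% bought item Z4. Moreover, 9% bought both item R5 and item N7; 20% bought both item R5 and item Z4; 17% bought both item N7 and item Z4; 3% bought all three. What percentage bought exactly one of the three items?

P(exactly one) = 43 + 33 + 44 − 2·9 − 2·20 − 2·17 + 3·3 = 37%

37%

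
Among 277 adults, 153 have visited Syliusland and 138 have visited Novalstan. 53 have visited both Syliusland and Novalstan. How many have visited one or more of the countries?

238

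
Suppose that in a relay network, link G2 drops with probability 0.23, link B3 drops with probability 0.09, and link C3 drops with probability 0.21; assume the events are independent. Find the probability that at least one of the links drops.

0.446447

Since the events are independent, P(none) is the product of the individual non-occurrence probabilities.
P(none) = (1 − 0.23) × (1 − 0.09) × (1 − 0.21) = 0.77 × 0.91 × 0.79 = 0.553553
P(at least one) = 1 − 0.553553 = 0.446447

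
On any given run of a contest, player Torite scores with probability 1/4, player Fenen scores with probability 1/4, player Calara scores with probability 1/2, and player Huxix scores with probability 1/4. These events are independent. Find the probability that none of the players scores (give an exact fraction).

Independence gives P(none) = ∏(1 − pᵢ).
P(none) = (1 − 1/4) × (1 − 1/4) × (1 − 1/2) × (1 − 1/4) = 3/4 × 3/4 × 1/2 × 3/4 = 27/128

27/128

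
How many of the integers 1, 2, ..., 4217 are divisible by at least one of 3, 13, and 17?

1405 + 324 + 248 − 108 − 82 − 19 + 6 = 1774

1774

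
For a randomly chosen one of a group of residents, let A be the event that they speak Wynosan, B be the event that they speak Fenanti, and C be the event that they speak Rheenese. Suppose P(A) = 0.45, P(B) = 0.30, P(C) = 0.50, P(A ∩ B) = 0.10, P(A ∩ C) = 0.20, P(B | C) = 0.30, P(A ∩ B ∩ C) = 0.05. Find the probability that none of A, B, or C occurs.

P(B ∩ C) = P(C)·P(B|C) = 0.50 × 0.30 = 0.15
P(A ∪ B ∪ C) = 0.45 + 0.30 + 0.50 − 0.10 − 0.20 − 0.15 + 0.05 = 0.85
P(none) = 1 − 0.85 = 0.15

0.15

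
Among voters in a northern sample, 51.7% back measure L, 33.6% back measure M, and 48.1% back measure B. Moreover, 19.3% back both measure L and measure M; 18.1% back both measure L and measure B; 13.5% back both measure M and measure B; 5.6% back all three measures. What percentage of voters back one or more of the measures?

88.1%

Inclusion–exclusion gives
P(at least one) = 51.7 + 33.6 + 48.1 − 19.3 − 18.1 − 13.5 + 5.6 = 88.1%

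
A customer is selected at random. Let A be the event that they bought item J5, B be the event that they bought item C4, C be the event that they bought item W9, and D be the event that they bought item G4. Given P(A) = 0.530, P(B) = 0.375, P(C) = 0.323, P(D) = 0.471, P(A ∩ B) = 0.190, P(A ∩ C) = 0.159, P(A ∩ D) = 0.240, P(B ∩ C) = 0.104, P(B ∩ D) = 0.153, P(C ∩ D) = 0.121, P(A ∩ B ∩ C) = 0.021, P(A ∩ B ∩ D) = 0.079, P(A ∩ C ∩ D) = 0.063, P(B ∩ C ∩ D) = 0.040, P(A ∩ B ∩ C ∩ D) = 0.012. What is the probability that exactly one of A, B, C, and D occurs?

0.326

P(exactly one) = 0.530 + 0.375 + 0.323 + 0.471 − 2·0.190 − 2·0.159 − 2·0.240 − 2·0.104 − 2·0.153 − 2·0.121 + 3·0.021 + 3·0.079 + 3·0.063 + 3·0.040 − 4·0.012 = 0.326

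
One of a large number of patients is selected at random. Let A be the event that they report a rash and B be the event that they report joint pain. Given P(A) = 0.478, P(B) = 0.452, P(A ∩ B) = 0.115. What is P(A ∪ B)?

0.815

Inclusion–exclusion gives
P(A ∪ B) = 0.478 + 0.452 − 0.115 = 0.815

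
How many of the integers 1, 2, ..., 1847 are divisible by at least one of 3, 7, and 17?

853

floor(1847/3) + floor(1847/7) + floor(1847/17) − floor(1847/21) − floor(1847/51) − floor(1847/119) + floor(1847/357) = 615 + 263 + 108 − 87 − 36 − 15 + 5 = 853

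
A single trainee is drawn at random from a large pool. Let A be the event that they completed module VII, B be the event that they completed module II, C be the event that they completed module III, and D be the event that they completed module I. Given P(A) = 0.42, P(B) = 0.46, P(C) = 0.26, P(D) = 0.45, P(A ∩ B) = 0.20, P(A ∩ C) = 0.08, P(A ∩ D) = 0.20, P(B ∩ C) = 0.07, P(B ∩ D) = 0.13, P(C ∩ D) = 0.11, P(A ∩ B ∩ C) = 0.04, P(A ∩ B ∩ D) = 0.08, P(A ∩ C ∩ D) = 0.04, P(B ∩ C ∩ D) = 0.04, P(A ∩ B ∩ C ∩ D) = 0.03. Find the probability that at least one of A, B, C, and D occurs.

0.97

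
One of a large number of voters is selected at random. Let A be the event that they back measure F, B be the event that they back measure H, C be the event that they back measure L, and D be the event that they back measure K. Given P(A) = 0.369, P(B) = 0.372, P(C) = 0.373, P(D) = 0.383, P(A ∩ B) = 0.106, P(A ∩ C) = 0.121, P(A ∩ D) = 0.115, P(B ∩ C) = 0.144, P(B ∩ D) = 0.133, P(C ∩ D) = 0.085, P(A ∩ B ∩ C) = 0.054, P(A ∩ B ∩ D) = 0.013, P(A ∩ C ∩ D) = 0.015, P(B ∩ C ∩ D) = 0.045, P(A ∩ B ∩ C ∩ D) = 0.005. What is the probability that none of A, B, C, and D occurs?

0.085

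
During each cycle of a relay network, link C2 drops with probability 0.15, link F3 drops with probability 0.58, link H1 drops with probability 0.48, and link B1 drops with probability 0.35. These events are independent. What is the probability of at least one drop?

0.879334

Since the events are independent, P(none) is the product of the individual non-occurrence probabilities.
P(none) = (1 − 0.15) × (1 − 0.58) × (1 − 0.48) × (1 − 0.35) = 0.85 × 0.42 × 0.52 × 0.65 = 0.120666
P(at least one) = 1 − 0.120666 = 0.879334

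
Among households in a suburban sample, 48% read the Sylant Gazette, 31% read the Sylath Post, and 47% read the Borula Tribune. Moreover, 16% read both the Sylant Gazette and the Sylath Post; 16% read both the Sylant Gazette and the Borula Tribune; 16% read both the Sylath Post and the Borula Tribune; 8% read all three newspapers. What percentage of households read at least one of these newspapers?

P(union) = 48 + 31 + 47 − 16 − 16 − 16 + 8 = 86%

86%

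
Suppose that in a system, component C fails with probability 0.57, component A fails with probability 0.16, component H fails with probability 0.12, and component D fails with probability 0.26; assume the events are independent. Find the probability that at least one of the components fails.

P(none) = (1 − 0.57) × (1 − 0.16) × (1 − 0.12) × (1 − 0.26) = 0.43 × 0.84 × 0.88 × 0.74 = 0.23521344
P(at least one) = 1 − 0.23521344 = 0.76478656

0.76478656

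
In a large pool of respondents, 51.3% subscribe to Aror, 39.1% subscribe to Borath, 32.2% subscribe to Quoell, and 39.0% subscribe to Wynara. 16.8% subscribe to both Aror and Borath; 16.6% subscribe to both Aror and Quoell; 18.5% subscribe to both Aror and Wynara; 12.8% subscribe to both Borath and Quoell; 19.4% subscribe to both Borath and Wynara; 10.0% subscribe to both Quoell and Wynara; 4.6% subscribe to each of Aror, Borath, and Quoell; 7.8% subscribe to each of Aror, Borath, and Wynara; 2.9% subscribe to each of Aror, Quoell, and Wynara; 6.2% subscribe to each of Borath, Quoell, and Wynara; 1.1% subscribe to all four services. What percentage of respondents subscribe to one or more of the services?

By inclusion-exclusion,
P(at least one) = 51.3 + 39.1 + 32.2 + 39.0 − 16.8 − 16.6 − 18.5 − 12.8 − 19.4 − 10.0 + 4.6 + 7.8 + 2.9 + 6.2 − 1.1 = 87.9%

87.9%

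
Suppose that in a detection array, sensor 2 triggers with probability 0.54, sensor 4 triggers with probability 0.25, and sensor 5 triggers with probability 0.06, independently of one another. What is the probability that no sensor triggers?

0.3243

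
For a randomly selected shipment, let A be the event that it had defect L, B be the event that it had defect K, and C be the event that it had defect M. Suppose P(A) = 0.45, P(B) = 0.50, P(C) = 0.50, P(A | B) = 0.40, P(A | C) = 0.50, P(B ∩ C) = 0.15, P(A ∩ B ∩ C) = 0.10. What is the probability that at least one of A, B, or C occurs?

0.95

P(A ∩ B) = P(B)·P(A|B) = 0.50 × 0.40 = 0.20
P(A ∩ C) = P(C)·P(A|C) = 0.50 × 0.50 = 0.25
P(A ∪ B ∪ C) = 0.45 + 0.50 + 0.50 − 0.20 − 0.25 − 0.15 + 0.10 = 0.95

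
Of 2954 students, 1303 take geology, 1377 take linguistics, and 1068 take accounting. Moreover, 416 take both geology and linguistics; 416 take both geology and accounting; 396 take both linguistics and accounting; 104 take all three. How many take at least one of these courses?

2624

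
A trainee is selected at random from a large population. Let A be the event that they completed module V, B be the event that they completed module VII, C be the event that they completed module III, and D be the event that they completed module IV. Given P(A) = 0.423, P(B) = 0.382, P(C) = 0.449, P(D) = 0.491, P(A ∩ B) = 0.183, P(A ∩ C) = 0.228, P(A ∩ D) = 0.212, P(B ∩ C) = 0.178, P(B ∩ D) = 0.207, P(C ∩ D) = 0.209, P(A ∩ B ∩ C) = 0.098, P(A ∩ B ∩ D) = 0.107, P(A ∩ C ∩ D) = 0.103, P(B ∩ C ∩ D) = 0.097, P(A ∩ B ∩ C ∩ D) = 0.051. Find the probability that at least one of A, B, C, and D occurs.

P(A ∪ B ∪ C ∪ D) = 0.423 + 0.382 + 0.449 + 0.491 − 0.183 − 0.228 − 0.212 − 0.178 − 0.207 − 0.209 + 0.098 + 0.107 + 0.103 + 0.097 − 0.051 = 0.882

0.882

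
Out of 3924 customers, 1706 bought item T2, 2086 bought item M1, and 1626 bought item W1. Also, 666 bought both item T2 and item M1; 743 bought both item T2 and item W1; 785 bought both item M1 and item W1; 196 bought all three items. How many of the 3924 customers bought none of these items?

|at least one| = 1706 + 2086 + 1626 − 666 − 743 − 785 + 196 = 3420
None: 3924 − 3420 = 504

504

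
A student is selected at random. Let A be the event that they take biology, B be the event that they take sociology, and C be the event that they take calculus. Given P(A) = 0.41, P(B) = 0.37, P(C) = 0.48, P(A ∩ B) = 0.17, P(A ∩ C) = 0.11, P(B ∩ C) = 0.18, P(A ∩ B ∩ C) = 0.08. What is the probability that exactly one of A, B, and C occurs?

0.58

Using the inclusion–exclusion count for exactly one event:
P(exactly one) = 0.41 + 0.37 + 0.48 − 2·0.17 − 2·0.11 − 2·0.18 + 3·0.08 = 0.58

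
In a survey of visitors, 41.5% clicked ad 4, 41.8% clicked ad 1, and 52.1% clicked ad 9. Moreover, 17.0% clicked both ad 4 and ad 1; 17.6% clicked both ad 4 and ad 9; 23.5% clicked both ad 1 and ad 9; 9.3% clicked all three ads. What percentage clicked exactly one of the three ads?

47.1%

P(exactly one) = 41.5 + 41.8 + 52.1 − 2·17.0 − 2·17.6 − 2·23.5 + 3·9.3 = 47.1%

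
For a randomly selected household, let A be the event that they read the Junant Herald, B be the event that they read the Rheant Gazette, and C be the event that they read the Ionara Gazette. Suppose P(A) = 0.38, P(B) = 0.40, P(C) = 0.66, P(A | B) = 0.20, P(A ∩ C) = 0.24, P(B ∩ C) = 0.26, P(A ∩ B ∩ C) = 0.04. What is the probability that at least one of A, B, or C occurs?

P(A ∩ B) = P(B)·P(A|B) = 0.40 × 0.20 = 0.08
Using inclusion–exclusion:
P(A ∪ B ∪ C) = 0.38 + 0.40 + 0.66 − 0.08 − 0.24 − 0.26 + 0.04 = 0.90

0.90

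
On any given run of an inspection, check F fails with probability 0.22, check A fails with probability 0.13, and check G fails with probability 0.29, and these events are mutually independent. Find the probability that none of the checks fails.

P(none) = (1 − 0.22) × (1 − 0.13) × (1 − 0.29) = 0.78 × 0.87 × 0.71 = 0.481806

0.481806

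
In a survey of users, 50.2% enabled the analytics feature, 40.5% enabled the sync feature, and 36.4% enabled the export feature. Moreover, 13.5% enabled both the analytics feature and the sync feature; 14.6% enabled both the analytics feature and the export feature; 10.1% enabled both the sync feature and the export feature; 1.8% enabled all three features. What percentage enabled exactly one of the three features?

Using the inclusion–exclusion count for exactly one event:
P(exactly one) = 50.2 + 40.5 + 36.4 − 2·13.5 − 2·14.6 − 2·10.1 + 3·1.8 = 56.1%

56.1%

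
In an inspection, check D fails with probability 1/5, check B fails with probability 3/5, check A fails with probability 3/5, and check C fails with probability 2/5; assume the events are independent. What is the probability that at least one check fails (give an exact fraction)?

577/625

P(none) = (1 − 1/5) × (1 − 3/5) × (1 − 3/5) × (1 − 2/5) = 4/5 × 2/5 × 2/5 × 3/5 = 48/625
P(at least one) = 1 − 48/625 = 577/625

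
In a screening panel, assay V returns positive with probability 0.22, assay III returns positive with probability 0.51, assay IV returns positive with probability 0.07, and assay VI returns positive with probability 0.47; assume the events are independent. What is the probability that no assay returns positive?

0.18838638

Independence gives P(none) = ∏(1 − pᵢ).
P(none) = (1 − 0.22) × (1 − 0.51) × (1 − 0.07) × (1 − 0.47) = 0.78 × 0.49 × 0.93 × 0.53 = 0.18838638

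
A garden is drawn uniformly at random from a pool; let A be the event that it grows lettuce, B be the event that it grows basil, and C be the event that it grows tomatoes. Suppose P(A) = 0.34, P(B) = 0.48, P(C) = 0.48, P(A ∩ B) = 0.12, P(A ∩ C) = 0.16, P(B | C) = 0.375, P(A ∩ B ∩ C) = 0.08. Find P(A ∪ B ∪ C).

0.92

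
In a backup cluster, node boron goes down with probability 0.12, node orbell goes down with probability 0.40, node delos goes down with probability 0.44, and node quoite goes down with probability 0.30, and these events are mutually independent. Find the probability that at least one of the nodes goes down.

0.793024

Independence gives P(none) = ∏(1 − pᵢ).
P(none) = (1 − 0.12) × (1 − 0.40) × (1 − 0.44) × (1 − 0.30) = 0.88 × 0.60 × 0.56 × 0.70 = 0.206976
P(at least one) = 1 − 0.206976 = 0.793024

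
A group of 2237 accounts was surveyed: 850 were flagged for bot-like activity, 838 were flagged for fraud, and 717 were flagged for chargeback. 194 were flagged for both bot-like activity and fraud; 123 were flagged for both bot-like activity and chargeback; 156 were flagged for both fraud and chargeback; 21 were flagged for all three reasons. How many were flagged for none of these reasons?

Inclusion–exclusion gives
N(≥1) = 850 + 838 + 717 − 194 − 123 − 156 + 21 = 1953
None: 2237 − 1953 = 284

284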